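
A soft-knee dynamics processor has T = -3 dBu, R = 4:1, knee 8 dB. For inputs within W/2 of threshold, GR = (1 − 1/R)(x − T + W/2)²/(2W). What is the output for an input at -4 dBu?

-4.421875 dBu

x − T + W/2 = -4 − (-3) + 4 = 3.
GR = (1 − 1/4) × 3² / 16 = 0.75 × 9 / 16 = 0.421875 dB.
Output = -4 − 0.421875 = -4.421875 dBu.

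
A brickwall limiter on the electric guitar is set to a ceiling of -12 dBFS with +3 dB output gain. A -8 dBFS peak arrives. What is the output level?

-9 dBFS

The limiter clamps the peak to its -12 dBFS ceiling.
Output gain then adds 3 dB: -12 + 3 = -9 dBFS.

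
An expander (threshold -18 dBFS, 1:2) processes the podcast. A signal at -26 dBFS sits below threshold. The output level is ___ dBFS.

The input is 8 dB below the -18 dBFS threshold.
A 1:2 expander multiplies undershoot by 2: 8 × 2 = 16 dB below threshold.
Output = -18 − 16 = -34 dBFS.

-34 dBFS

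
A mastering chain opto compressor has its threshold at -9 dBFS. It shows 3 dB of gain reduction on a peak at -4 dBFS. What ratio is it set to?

2.5:1

Input overshoot = -4 − (-9) = 5 dB.
Output overshoot = 5 − 3 = 2 dB.
Ratio = input overshoot / output overshoot = 5 / 2 = 2.5.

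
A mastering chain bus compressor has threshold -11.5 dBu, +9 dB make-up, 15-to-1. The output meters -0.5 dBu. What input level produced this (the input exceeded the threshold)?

Remove make-up: -0.5 − 9 = -9.5 dBu.
That's 2 dB above the -11.5 dBu threshold.
Input overshoot = R × output overshoot = 30 dB → input = -11.5 + 30 = 18.5 dBu.

18.5 dBu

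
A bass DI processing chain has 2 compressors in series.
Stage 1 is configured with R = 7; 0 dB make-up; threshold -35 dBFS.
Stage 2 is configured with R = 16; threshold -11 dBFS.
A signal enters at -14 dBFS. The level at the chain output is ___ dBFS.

Stage 1: overshoot 21 dB → 21/7 = 3 dB → -32 dBFS.
Stage 2: -32 dBFS ≤ -11 dBFS, so stage 2 doesn't engage; output -32 dBFS.

-32 dBFS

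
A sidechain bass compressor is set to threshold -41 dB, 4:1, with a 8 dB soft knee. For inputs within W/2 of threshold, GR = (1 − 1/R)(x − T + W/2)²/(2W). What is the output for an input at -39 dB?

-40.6875 dB

x − T + W/2 = -39 − (-41) + 4 = 6.
GR = (1 − 1/4) × 6² / 16 = 0.75 × 36 / 16 = 1.6875 dB.
Output = -39 − 1.6875 = -40.6875 dB.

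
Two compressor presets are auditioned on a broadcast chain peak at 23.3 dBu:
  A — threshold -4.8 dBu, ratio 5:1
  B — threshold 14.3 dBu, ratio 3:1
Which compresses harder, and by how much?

A: overshoot 28.1 dB → output overshoot 5.62 dB → GR 22.48 dB.
B: overshoot 9 dB → output overshoot 3 dB → GR 6 dB.
A applies 16.48 dB more gain reduction.

A, by 16.48 dB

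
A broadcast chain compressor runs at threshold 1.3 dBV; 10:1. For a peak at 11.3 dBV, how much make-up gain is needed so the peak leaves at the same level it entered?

The peak compresses to 1.3 + 10/10 = 2.3 dBV.
To reach 11.3 dBV requires 11.3 − 2.3 = 9 dB of make-up.

9 dB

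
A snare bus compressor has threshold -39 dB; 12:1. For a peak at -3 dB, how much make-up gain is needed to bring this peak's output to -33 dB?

Overshoot 36 dB → 36/12 = 3 dB after compression, so the compressed level is -39 + 3 = -36 dB.
Make-up = target − compressed = -33 − (-36) = 3 dB.

3 dB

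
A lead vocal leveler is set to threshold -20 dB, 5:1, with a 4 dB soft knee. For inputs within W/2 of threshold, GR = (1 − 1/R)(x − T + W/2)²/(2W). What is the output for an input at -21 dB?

-21.1 dB

x − T + W/2 = -21 − (-20) + 2 = 1.
GR = (1 − 1/5) × 1² / 8 = 0.8 × 1 / 8 = 0.1 dB.
Output = -21 − 0.1 = -21.1 dB.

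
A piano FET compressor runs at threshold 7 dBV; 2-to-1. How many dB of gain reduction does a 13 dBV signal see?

The signal is 6 dB above threshold.
At 2:1, output sits 6/2 = 3 dB above threshold.
GR = overshoot in − overshoot out = 6 − 3 = 3 dB.

3 dB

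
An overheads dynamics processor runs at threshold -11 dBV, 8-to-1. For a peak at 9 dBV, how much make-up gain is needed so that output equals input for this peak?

17.5 dB

The peak compresses to -11 + 20/8 = -8.5 dBV.
To reach 9 dBV requires 9 − (-8.5) = 17.5 dB of make-up.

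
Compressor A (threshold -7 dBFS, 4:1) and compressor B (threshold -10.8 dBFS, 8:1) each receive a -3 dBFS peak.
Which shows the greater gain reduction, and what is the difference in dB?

A: overshoot 4 dB → output overshoot 1 dB → GR 3 dB.
B: overshoot 7.8 dB → output overshoot 0.975 dB → GR 6.825 dB.
B applies 3.825 dB more gain reduction.

B, by 3.825 dB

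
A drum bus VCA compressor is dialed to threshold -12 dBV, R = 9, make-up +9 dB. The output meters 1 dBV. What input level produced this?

24 dBV

Stripping the +9 dB make-up gives -8 dBV at the gain stage.
That's 4 dB above the -12 dBV threshold.
Input overshoot = R × output overshoot = 36 dB → input = -12 + 36 = 24 dBV.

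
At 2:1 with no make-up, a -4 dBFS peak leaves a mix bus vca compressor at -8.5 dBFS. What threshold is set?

Let T be the threshold. Output overshoot = (input overshoot)/R, so -8.5 − T = (-4 − T)/2.
2·(-8.5 − T) = -4 − T → 1·T = -17 − (-4) = -13.
T = -13/1 = -13 dBFS.

-13 dBFS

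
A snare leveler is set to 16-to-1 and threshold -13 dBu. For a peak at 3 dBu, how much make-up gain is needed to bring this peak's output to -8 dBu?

4 dB

The peak compresses to -13 + 16/16 = -12 dBu.
To reach -8 dBu requires -8 − (-12) = 4 dB of make-up.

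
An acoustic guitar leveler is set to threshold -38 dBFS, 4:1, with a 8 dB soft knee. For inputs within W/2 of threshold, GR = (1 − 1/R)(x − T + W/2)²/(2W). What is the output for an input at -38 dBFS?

x − T + W/2 = -38 − (-38) + 4 = 4.
GR = (1 − 1/4) × 4² / 16 = 0.75 × 16 / 16 = 0.75 dB.
Output = -38 − 0.75 = -38.75 dBFS.

-38.75 dBFS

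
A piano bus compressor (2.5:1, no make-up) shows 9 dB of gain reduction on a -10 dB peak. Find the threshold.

-25 dB

Input is 15 dB above T (since output overshoot × R = input overshoot: (-19 − T)·2.5 = -10 − T gives T = -25 dB).
Check: -25 + (-10 − (-25))/2.5 = -25 + 6 = -19 dB. ✓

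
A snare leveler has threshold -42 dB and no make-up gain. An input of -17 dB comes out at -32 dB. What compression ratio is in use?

2.5:1

Input overshoot = -17 − (-42) = 25 dB; output overshoot = -32 − (-42) = 10 dB.
Ratio = 25 / 10 = 2.5.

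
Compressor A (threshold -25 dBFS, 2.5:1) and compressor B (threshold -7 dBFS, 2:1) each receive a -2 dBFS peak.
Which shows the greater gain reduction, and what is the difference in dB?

A: overshoot 23 dB → output overshoot 9.2 dB → GR 13.8 dB.
B: overshoot 5 dB → output overshoot 2.5 dB → GR 2.5 dB.
A reduces 11.3 dB more.

A, by 11.3 dB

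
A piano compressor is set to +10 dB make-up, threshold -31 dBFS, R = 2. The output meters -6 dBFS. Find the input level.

-1 dBFS

Before make-up, the level was -6 − 10 = -16 dBFS.
The compressed level sits -16 − (-31) = 15 dB over threshold.
Undo the ratio: input overshoot = 15 × 2 = 30 dB, giving input = -1 dBFS.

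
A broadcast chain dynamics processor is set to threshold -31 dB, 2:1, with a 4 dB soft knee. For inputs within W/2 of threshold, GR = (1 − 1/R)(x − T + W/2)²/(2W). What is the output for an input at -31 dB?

-31.25 dB

x − T + W/2 = -31 − (-31) + 2 = 2.
GR = (1 − 1/2) × 2² / 8 = 0.5 × 4 / 8 = 0.25 dB.
Output = -31 − 0.25 = -31.25 dB.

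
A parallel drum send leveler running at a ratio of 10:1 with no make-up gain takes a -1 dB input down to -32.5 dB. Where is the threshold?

-36 dB

Let T be the threshold. Output overshoot = (input overshoot)/R, so -32.5 − T = (-1 − T)/10.
10·(-32.5 − T) = -1 − T → 9·T = -325 − (-1) = -324.
T = -324/9 = -36 dB.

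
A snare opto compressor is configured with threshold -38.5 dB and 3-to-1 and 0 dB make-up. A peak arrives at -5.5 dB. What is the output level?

-27.5 dB

The input is 33 dB above the -38.5 dB threshold.
At 3:1 the overshoot is divided by 3, leaving 11 dB above threshold.
So the level is -38.5 + 11 = -27.5 dB.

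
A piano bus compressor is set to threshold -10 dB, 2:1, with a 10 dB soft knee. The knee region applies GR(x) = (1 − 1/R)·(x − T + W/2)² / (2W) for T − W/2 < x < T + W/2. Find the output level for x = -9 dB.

x − T + W/2 = -9 − (-10) + 5 = 6.
GR = (1 − 1/2) × 6² / 20 = 0.5 × 36 / 20 = 0.9 dB.
Output = -9 − 0.9 = -9.9 dB.

-9.9 dB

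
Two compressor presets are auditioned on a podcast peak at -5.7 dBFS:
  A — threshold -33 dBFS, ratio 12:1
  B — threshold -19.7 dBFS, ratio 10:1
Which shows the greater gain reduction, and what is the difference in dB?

A: overshoot 27.3 dB → output overshoot 2.275 dB → GR 25.025 dB.
B: overshoot 14 dB → output overshoot 1.4 dB → GR 12.6 dB.
A applies 12.425 dB more gain reduction.

A, by 12.425 dB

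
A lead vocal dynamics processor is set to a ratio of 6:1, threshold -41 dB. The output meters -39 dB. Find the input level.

Post-compression overshoot = -39 − (-41) = 2 dB.
Undo the ratio: input overshoot = 2 × 6 = 12 dB, giving input = -29 dB.

-29 dB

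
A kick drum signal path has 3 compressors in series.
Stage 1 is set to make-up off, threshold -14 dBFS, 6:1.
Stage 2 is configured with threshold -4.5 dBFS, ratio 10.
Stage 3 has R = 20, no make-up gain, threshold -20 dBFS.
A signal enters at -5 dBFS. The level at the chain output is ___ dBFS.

-19.625 dBFS

Stage 1: -5 dBFS is 9 dB over -14 dBFS; at 6:1 that becomes 1.5 dB over, giving -12.5 dBFS.
Stage 2: -12.5 dBFS is at or below the -4.5 dBFS threshold — no compression; output -12.5 dBFS.
Stage 3: -12.5 dBFS is 7.5 dB over -20 dBFS; at 20:1 that becomes 0.375 dB over, giving -19.625 dBFS.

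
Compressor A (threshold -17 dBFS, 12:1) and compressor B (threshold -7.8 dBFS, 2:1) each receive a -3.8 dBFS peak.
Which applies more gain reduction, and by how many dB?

A, by 10.1 dB

A: overshoot 13.2 dB → output overshoot 1.1 dB → GR 12.1 dB.
B: overshoot 4 dB → output overshoot 2 dB → GR 2 dB.
A applies 10.1 dB more gain reduction.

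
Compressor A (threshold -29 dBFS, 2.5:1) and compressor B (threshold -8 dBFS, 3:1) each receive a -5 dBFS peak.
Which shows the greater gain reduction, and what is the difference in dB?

A: 24 dB over, compressed to 9.6 dB over, so 14.4 dB of GR.
B: 3 dB over, compressed to 1 dB over, so 2 dB of GR.
A reduces 12.4 dB more.

A, by 12.4 dB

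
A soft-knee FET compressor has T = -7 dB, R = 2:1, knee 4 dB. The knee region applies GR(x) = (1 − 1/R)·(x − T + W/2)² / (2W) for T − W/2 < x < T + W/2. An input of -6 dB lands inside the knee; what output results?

-6.5625 dB

x − T + W/2 = -6 − (-7) + 2 = 3.
GR = (1 − 1/2) × 3² / 8 = 0.5 × 9 / 8 = 0.5625 dB.
Output = -6 − 0.5625 = -6.5625 dB.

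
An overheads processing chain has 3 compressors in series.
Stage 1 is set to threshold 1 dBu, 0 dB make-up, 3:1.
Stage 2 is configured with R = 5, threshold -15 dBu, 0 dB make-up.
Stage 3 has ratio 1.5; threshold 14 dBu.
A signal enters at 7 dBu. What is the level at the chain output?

-11.4 dBu

Stage 1: 6 dB above 1 dBu, reduced 3:1 to 2 dB above → 3 dBu.
Stage 2: 18 dB above -15 dBu, reduced 5:1 to 3.6 dB above → -11.4 dBu.
Stage 3: -11.4 dBu ≤ 14 dBu, so stage 3 doesn't engage; output -11.4 dBu.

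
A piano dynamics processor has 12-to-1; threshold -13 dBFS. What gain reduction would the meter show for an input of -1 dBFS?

11 dB

Overshoot = -1 − (-13) = 12 dB.
A 12:1 ratio leaves 1 dB of that excess.
GR = overshoot in − overshoot out = 12 − 1 = 11 dB.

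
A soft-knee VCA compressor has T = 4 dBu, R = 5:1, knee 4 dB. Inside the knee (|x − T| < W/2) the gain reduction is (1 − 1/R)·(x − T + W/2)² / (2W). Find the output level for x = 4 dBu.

3.6 dBu

x − T + W/2 = 4 − 4 + 2 = 2.
GR = (1 − 1/5) × 2² / 8 = 0.8 × 4 / 8 = 0.4 dB.
Output = 4 − 0.4 = 3.6 dBu.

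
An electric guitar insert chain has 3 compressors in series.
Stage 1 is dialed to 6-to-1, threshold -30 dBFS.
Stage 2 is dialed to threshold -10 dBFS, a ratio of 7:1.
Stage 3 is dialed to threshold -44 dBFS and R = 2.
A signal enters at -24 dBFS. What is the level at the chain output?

-36.5 dBFS

Stage 1: overshoot 6 dB → 6/6 = 1 dB → -29 dBFS.
Stage 2: -29 dBFS is at or below the -10 dBFS threshold — no compression; output -29 dBFS.
Stage 3: overshoot 15 dB → 15/2 = 7.5 dB → -36.5 dBFS.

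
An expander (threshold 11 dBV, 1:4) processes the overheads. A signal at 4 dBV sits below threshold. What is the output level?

The input is 7 dB below the 11 dBV threshold.
A 1:4 expander multiplies undershoot by 4: 7 × 4 = 28 dB below threshold.
Output = 11 − 28 = -17 dBV.

-17 dBV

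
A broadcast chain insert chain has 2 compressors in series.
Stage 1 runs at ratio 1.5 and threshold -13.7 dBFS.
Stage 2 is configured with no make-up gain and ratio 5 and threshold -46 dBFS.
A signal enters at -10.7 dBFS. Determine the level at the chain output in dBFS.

-39.14 dBFS

Stage 1: 3 dB above -13.7 dBFS, reduced 1.5:1 to 2 dB above → -11.7 dBFS.
Stage 2: overshoot 34.3 dB → 34.3/5 = 6.86 dB → -39.14 dBFS.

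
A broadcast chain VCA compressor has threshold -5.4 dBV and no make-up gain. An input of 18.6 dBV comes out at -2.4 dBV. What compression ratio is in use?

8:1

Input overshoot = 18.6 − (-5.4) = 24 dB; output overshoot = -2.4 − (-5.4) = 3 dB.
Ratio = 24 / 3 = 8.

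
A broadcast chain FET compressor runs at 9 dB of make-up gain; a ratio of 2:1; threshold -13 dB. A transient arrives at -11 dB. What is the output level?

-3 dB

-11 dB sits 2 dB over threshold.
The 2 dB excess becomes 1 dB after 2:1 reduction.
Output = -13 + 1 = -12 dB; make-up adds 9 dB, giving -3 dB.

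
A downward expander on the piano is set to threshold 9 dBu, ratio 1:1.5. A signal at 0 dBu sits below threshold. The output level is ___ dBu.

The input is 9 dB below the 9 dBu threshold.
A 1:1.5 expander multiplies undershoot by 1.5: 9 × 1.5 = 13.5 dB below threshold.
Output = 9 − 13.5 = -4.5 dBu.

-4.5 dBu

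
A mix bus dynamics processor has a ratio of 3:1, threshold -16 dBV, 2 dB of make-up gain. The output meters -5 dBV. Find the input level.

Stripping the +2 dB make-up gives -7 dBV at the gain stage.
That's 9 dB above the -16 dBV threshold.
Before 3:1 compression the overshoot was 9 × 3 = 27 dB, so input = -16 + 27 = 11 dBV.

11 dBV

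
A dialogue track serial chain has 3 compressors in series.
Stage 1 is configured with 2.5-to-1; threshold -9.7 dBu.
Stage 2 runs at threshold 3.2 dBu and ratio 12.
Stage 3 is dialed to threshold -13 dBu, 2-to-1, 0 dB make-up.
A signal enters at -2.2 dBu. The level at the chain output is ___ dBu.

Stage 1: 7.5 dB above -9.7 dBu, reduced 2.5:1 to 3 dB above → -6.7 dBu.
Stage 2: -6.7 dBu is at or below the 3.2 dBu threshold — no compression; output -6.7 dBu.
Stage 3: 6.3 dB above -13 dBu, reduced 2:1 to 3.15 dB above → -9.85 dBu.

-9.85 dBu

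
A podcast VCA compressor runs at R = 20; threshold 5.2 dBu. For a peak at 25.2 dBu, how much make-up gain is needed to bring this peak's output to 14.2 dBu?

Without make-up, output = threshold + overshoot/20 = 5.2 + 1 = 6.2 dBu.
Gap to target: 8 dB.

8 dB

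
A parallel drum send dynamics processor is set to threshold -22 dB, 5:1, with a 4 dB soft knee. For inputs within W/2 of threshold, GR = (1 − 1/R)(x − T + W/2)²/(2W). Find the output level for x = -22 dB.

-22.4 dB

x − T + W/2 = -22 − (-22) + 2 = 2.
GR = (1 − 1/5) × 2² / 8 = 0.8 × 4 / 8 = 0.4 dB.
Output = -22 − 0.4 = -22.4 dB.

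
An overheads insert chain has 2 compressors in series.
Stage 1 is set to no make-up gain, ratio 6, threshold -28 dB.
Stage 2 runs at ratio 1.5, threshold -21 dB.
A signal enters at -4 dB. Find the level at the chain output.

Stage 1: overshoot 24 dB → 24/6 = 4 dB → -24 dB.
Stage 2: -24 dB ≤ -21 dB, so stage 2 doesn't engage; output -24 dB.

-24 dB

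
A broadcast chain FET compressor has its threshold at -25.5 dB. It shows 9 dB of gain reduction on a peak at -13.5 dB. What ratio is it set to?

Input overshoot = -13.5 − (-25.5) = 12 dB.
Output overshoot = 12 − 9 = 3 dB.
Ratio = input overshoot / output overshoot = 12 / 3 = 4.

4:1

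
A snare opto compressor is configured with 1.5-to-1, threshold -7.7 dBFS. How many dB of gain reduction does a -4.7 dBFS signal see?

1 dB

-4.7 dBFS exceeds the threshold by 3 dB.
At 1.5:1, output sits 3/1.5 = 2 dB above threshold.
GR = overshoot in − overshoot out = 3 − 2 = 1 dB.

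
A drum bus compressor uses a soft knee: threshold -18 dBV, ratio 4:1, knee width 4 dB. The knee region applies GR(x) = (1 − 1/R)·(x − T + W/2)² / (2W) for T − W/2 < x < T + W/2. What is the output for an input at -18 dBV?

x − T + W/2 = -18 − (-18) + 2 = 2.
GR = (1 − 1/4) × 2² / 8 = 0.75 × 4 / 8 = 0.375 dB.
Output = -18 − 0.375 = -18.375 dBV.

-18.375 dBV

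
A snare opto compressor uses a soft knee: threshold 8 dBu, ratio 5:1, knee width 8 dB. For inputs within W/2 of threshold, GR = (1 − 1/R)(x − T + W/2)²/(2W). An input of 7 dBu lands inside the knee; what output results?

x − T + W/2 = 7 − 8 + 4 = 3.
GR = (1 − 1/5) × 3² / 16 = 0.8 × 9 / 16 = 0.45 dB.
Output = 7 − 0.45 = 6.55 dBu.

6.55 dBu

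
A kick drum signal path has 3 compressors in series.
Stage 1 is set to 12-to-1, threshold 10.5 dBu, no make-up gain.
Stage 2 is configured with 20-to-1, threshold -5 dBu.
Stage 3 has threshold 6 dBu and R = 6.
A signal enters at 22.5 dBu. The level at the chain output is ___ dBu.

-4.175 dBu

Stage 1: overshoot 12 dB → 12/12 = 1 dB → 11.5 dBu.
Stage 2: 16.5 dB above -5 dBu, reduced 20:1 to 0.825 dB above → -4.175 dBu.
Stage 3: -4.175 dBu is at or below the 6 dBu threshold — no compression; output -4.175 dBu.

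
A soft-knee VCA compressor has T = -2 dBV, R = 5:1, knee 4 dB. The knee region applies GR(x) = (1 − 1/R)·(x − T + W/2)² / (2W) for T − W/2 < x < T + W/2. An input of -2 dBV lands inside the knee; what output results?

-2.4 dBV

x − T + W/2 = -2 − (-2) + 2 = 2.
GR = (1 − 1/5) × 2² / 8 = 0.8 × 4 / 8 = 0.4 dB.
Output = -2 − 0.4 = -2.4 dBV.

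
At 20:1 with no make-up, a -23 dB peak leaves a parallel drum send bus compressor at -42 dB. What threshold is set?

-43 dB

Let T be the threshold. Output overshoot = (input overshoot)/R, so -42 − T = (-23 − T)/20.
20·(-42 − T) = -23 − T → 19·T = -840 − (-23) = -817.
T = -817/19 = -43 dB.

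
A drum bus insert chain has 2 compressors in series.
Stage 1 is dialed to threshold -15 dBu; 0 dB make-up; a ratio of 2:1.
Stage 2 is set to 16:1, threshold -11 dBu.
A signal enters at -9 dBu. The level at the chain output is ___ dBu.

Stage 1: overshoot 6 dB → 6/2 = 3 dB → -12 dBu.
Stage 2: -12 dBu is at or below the -11 dBu threshold — no compression; output -12 dBu.

-12 dBu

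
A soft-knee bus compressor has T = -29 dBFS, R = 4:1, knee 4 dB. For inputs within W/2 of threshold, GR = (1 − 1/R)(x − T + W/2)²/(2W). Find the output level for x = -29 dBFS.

-29.375 dBFS

x − T + W/2 = -29 − (-29) + 2 = 2.
GR = (1 − 1/4) × 2² / 8 = 0.75 × 4 / 8 = 0.375 dB.
Output = -29 − 0.375 = -29.375 dBFS.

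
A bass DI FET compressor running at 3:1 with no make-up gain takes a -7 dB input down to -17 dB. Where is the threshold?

-22 dB

Let T be the threshold. Output overshoot = (input overshoot)/R, so -17 − T = (-7 − T)/3.
3·(-17 − T) = -7 − T → 2·T = -51 − (-7) = -44.
T = -44/2 = -22 dB.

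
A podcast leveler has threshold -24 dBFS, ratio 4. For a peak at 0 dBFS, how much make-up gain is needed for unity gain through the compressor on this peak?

Overshoot 24 dB → 24/4 = 6 dB after compression, so the compressed level is -24 + 6 = -18 dBFS.
Make-up = target − compressed = 0 − (-18) = 18 dB.

18 dB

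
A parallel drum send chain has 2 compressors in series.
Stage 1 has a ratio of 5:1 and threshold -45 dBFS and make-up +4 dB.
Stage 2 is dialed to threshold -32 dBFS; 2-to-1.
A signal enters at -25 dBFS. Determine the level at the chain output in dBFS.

Stage 1: -25 dBFS is 20 dB over -45 dBFS; at 5:1 that becomes 4 dB over, giving -41 dBFS; +4 dB make-up → -37 dBFS.
Stage 2: -37 dBFS is at or below the -32 dBFS threshold — no compression; output -37 dBFS.

-37 dBFS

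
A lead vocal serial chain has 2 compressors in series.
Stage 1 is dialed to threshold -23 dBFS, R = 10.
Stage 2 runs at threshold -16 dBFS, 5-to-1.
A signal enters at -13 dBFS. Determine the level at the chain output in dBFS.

Stage 1: -13 dBFS is 10 dB over -23 dBFS; at 10:1 that becomes 1 dB over, giving -22 dBFS.
Stage 2: below threshold (-22 ≤ -16); passes unchanged; output -22 dBFS.

-22 dBFS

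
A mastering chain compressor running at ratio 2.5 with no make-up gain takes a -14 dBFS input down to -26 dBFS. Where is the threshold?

Let T be the threshold. Output overshoot = (input overshoot)/R, so -26 − T = (-14 − T)/2.5.
2.5·(-26 − T) = -14 − T → 1.5·T = -65 − (-14) = -51.
T = -51/1.5 = -34 dBFS.

-34 dBFS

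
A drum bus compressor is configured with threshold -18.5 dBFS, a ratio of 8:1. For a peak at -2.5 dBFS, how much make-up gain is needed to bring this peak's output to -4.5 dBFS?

The peak compresses to -18.5 + 16/8 = -16.5 dBFS.
To reach -4.5 dBFS requires -4.5 − (-16.5) = 12 dB of make-up.

12 dB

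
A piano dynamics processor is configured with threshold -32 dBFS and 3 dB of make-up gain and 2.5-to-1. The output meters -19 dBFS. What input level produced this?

Before make-up, the level was -19 − 3 = -22 dBFS.
That's 10 dB above the -32 dBFS threshold.
Before 2.5:1 compression the overshoot was 10 × 2.5 = 25 dB, so input = -32 + 25 = -7 dBFS.

-7 dBFS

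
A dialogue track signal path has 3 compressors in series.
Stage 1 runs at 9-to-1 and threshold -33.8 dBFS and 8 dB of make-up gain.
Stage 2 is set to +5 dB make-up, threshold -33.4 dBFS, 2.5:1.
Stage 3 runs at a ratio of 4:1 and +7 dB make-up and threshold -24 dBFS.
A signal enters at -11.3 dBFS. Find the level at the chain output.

-17.36 dBFS

Stage 1: 22.5 dB above -33.8 dBFS, reduced 9:1 to 2.5 dB above → -31.3 dBFS; +8 dB make-up → -23.3 dBFS.
Stage 2: overshoot 10.1 dB → 10.1/2.5 = 4.04 dB → -29.36 dBFS; +5 dB make-up → -24.36 dBFS.
Stage 3: below threshold (-24.36 ≤ -24); passes unchanged; make-up brings it to -17.36 dBFS.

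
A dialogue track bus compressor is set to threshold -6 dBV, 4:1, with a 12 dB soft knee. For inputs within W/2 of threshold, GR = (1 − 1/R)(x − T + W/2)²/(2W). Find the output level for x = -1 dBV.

x − T + W/2 = -1 − (-6) + 6 = 11.
GR = (1 − 1/4) × 11² / 24 = 0.75 × 121 / 24 = 3.78125 dB.
Output = -1 − 3.78125 = -4.78125 dBV.

-4.78125 dBV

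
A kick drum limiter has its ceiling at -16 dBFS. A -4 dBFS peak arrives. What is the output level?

A brickwall limiter is an ∞:1 compressor: any input above the ceiling is clamped to -16 dBFS.

-16 dBFS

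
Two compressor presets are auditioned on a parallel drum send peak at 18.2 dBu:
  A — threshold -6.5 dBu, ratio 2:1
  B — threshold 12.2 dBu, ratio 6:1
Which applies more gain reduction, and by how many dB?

A: overshoot 24.7 dB → output overshoot 12.35 dB → GR 12.35 dB.
B: overshoot 6 dB → output overshoot 1 dB → GR 5 dB.
A reduces 7.35 dB more.

A, by 7.35 dB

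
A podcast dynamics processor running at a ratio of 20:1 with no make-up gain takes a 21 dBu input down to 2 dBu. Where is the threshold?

Input is 20 dB above T (since output overshoot × R = input overshoot: (2 − T)·20 = 21 − T gives T = 1 dBu).
Check: 1 + (21 − 1)/20 = 1 + 1 = 2 dBu. ✓

1 dBu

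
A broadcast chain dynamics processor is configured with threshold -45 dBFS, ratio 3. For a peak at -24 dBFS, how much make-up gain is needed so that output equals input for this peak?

Overshoot 21 dB → 21/3 = 7 dB after compression, so the compressed level is -45 + 7 = -38 dBFS.
Make-up = target − compressed = -24 − (-38) = 14 dB.

14 dB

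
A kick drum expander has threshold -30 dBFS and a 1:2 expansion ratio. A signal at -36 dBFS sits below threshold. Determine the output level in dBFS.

Below threshold, a 1:2 expander applies gain = (2−1)×(T − x) of attenuation.
(2−1) × 6 = 6 dB, so output = -36 − 6 = -42 dBFS.

-42 dBFS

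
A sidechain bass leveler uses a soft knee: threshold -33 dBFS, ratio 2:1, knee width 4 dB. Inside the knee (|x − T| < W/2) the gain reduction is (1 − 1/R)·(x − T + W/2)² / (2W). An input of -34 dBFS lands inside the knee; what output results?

-34.0625 dBFS

x − T + W/2 = -34 − (-33) + 2 = 1.
GR = (1 − 1/2) × 1² / 8 = 0.5 × 1 / 8 = 0.0625 dB.
Output = -34 − 0.0625 = -34.0625 dBFS.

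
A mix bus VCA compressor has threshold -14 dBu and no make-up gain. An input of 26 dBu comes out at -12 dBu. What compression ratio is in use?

20:1

Input overshoot = 26 − (-14) = 40 dB; output overshoot = -12 − (-14) = 2 dB.
Ratio = 40 / 2 = 20.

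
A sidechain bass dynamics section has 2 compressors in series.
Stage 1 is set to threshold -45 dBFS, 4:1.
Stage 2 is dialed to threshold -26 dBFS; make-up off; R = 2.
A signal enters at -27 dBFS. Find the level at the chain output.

Stage 1: overshoot 18 dB → 18/4 = 4.5 dB → -40.5 dBFS.
Stage 2: -40.5 dBFS ≤ -26 dBFS, so stage 2 doesn't engage; output -40.5 dBFS.

-40.5 dBFS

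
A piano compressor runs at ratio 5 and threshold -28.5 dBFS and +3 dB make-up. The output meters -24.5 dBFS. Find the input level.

Stripping the +3 dB make-up gives -27.5 dBFS at the gain stage.
The compressed level sits -27.5 − (-28.5) = 1 dB over threshold.
Before 5:1 compression the overshoot was 1 × 5 = 5 dB, so input = -28.5 + 5 = -23.5 dBFS.

-23.5 dBFS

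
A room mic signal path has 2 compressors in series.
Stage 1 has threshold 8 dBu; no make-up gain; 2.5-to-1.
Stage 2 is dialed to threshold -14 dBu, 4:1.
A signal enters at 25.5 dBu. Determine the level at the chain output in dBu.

Stage 1: 17.5 dB above 8 dBu, reduced 2.5:1 to 7 dB above → 15 dBu.
Stage 2: 29 dB above -14 dBu, reduced 4:1 to 7.25 dB above → -6.75 dBu.

-6.75 dBu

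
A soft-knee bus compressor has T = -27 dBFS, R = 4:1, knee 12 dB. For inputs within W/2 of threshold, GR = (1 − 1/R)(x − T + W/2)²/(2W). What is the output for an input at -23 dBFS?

-26.125 dBFS

x − T + W/2 = -23 − (-27) + 6 = 10.
GR = (1 − 1/4) × 10² / 24 = 0.75 × 100 / 24 = 3.125 dB.
Output = -23 − 3.125 = -26.125 dBFS.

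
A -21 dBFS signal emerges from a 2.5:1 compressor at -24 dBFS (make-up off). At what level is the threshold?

Gain reduction = -21 − (-24) = 3 dB; output overshoot = GR / (R − 1) = 3 / 1.5 = 2 dB.
Threshold = output − output overshoot = -24 − 2 = -26 dBFS.

-26 dBFS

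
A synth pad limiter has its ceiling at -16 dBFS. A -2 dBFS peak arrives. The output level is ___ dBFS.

The limiter clamps the peak to its -16 dBFS ceiling.

-16 dBFS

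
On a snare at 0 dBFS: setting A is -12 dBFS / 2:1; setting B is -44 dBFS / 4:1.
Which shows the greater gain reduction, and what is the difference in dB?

B, by 27 dB

A: overshoot 12 dB → output overshoot 6 dB → GR 6 dB.
B: overshoot 44 dB → output overshoot 11 dB → GR 33 dB.
B applies 27 dB more gain reduction.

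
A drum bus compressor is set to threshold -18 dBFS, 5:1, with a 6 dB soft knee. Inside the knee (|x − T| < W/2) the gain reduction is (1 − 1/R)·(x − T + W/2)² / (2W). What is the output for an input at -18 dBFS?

-18.6 dBFS

x − T + W/2 = -18 − (-18) + 3 = 3.
GR = (1 − 1/5) × 3² / 12 = 0.8 × 9 / 12 = 0.6 dB.
Output = -18 − 0.6 = -18.6 dBFS.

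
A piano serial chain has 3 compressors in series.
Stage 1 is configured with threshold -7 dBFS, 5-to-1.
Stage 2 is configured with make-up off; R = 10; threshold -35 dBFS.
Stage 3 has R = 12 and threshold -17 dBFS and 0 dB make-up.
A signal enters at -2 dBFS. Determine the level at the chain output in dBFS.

-32.1 dBFS

Stage 1: -2 dBFS is 5 dB over -7 dBFS; at 5:1 that becomes 1 dB over, giving -6 dBFS.
Stage 2: -6 dBFS is 29 dB over -35 dBFS; at 10:1 that becomes 2.9 dB over, giving -32.1 dBFS.
Stage 3: -32.1 dBFS is at or below the -17 dBFS threshold — no compression; output -32.1 dBFS.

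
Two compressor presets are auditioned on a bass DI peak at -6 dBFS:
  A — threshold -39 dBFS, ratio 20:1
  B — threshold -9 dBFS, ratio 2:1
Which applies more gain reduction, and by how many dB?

A: GR = 33 − 33/20 = 31.35 dB.
B: GR = 3 − 3/2 = 1.5 dB.
A reduces 29.85 dB more.

A, by 29.85 dB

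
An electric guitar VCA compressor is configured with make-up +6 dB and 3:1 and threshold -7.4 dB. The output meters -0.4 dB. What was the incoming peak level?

Remove make-up: -0.4 − 6 = -6.4 dB.
That's 1 dB above the -7.4 dB threshold.
Input overshoot = R × output overshoot = 3 dB → input = -7.4 + 3 = -4.4 dB.

-4.4 dB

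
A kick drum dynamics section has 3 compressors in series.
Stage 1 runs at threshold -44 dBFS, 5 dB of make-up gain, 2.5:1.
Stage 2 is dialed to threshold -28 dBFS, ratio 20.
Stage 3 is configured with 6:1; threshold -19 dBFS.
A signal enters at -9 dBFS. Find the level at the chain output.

-27.85 dBFS

Stage 1: overshoot 35 dB → 35/2.5 = 14 dB → -30 dBFS; +5 dB make-up → -25 dBFS.
Stage 2: -25 dBFS is 3 dB over -28 dBFS; at 20:1 that becomes 0.15 dB over, giving -27.85 dBFS.
Stage 3: below threshold (-27.85 ≤ -19); passes unchanged; output -27.85 dBFS.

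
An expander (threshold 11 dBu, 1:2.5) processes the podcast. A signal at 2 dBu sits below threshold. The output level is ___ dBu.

-11.5 dBu

Undershoot = 11 − 2 = 9 dB.
At 1:2.5, that expands to 22.5 dB under threshold.
Output = 11 − 22.5 = -11.5 dBu.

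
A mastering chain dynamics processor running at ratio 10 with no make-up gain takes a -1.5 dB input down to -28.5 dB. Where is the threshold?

-31.5 dB

Let T be the threshold. Output overshoot = (input overshoot)/R, so -28.5 − T = (-1.5 − T)/10.
10·(-28.5 − T) = -1.5 − T → 9·T = -285 − (-1.5) = -283.5.
T = -283.5/9 = -31.5 dB.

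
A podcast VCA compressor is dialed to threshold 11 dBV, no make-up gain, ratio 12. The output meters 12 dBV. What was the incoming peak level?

23 dBV

The compressed level sits 12 − 11 = 1 dB over threshold.
Undo the ratio: input overshoot = 1 × 12 = 12 dB, giving input = 23 dBV.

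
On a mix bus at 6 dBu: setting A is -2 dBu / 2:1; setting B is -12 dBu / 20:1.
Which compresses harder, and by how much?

A: GR = 8 − 8/2 = 4 dB.
B: GR = 18 − 18/20 = 17.1 dB.
Difference: 13.1 dB in favour of B.

B, by 13.1 dB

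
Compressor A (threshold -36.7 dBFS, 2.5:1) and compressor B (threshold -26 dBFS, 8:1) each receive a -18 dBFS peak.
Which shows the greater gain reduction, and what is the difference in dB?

A: GR = 18.7 − 18.7/2.5 = 11.22 dB.
B: GR = 8 − 8/8 = 7 dB.
A applies 4.22 dB more gain reduction.

A, by 4.22 dB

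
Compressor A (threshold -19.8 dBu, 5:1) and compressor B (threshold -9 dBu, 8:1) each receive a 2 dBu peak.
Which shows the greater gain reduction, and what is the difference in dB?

A, by 7.815 dB

A: GR = 21.8 − 21.8/5 = 17.44 dB.
B: GR = 11 − 11/8 = 9.625 dB.
A reduces 7.815 dB more.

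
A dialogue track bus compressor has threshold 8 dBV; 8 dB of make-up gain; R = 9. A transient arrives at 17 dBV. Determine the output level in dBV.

The input is 9 dB above the 8 dBV threshold.
The 9 dB excess becomes 1 dB after 9:1 reduction.
Output = 8 + 1 = 9 dBV; make-up adds 8 dB, giving 17 dBV.

17 dBV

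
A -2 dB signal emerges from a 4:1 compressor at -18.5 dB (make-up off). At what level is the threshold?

-24 dB

Gain reduction = -2 − (-18.5) = 16.5 dB; output overshoot = GR / (R − 1) = 16.5 / 3 = 5.5 dB.
Threshold = output − output overshoot = -18.5 − 5.5 = -24 dB.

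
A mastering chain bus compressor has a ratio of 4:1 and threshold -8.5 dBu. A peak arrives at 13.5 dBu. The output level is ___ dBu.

-3 dBu

Overshoot: 13.5 − (-8.5) = 22 dB.
The 22 dB excess becomes 5.5 dB after 4:1 reduction.
So the level is -8.5 + 5.5 = -3 dBu.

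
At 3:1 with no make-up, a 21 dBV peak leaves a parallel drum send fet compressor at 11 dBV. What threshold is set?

Let T be the threshold. Output overshoot = (input overshoot)/R, so 11 − T = (21 − T)/3.
3·(11 − T) = 21 − T → 2·T = 33 − 21 = 12.
T = 12/2 = 6 dBV.

6 dBV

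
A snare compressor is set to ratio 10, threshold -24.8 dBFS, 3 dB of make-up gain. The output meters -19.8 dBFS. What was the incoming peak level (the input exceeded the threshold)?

-4.8 dBFS

Remove make-up: -19.8 − 3 = -22.8 dBFS.
That's 2 dB above the -24.8 dBFS threshold.
Input overshoot = R × output overshoot = 20 dB → input = -24.8 + 20 = -4.8 dBFS.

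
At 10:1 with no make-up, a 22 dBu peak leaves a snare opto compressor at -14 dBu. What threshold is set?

-18 dBu

Gain reduction = 22 − (-14) = 36 dB; output overshoot = GR / (R − 1) = 36 / 9 = 4 dB.
Threshold = output − output overshoot = -14 − 4 = -18 dBu.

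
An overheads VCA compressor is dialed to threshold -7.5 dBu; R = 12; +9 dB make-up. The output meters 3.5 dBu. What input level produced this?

16.5 dBu

Stripping the +9 dB make-up gives -5.5 dBu at the gain stage.
The compressed level sits -5.5 − (-7.5) = 2 dB over threshold.
Undo the ratio: input overshoot = 2 × 12 = 24 dB, giving input = 16.5 dBu.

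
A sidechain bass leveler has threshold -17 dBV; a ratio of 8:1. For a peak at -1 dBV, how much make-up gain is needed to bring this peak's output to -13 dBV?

2 dB

The peak compresses to -17 + 16/8 = -15 dBV.
To reach -13 dBV requires -13 − (-15) = 2 dB of make-up.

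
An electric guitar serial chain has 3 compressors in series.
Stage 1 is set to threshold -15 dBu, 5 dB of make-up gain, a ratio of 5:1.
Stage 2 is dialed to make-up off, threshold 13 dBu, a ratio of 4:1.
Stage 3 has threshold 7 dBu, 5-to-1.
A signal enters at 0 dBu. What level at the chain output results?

Stage 1: overshoot 15 dB → 15/5 = 3 dB → -12 dBu; +5 dB make-up → -7 dBu.
Stage 2: -7 dBu is at or below the 13 dBu threshold — no compression; output -7 dBu.
Stage 3: below threshold (-7 ≤ 7); passes unchanged; output -7 dBu.

-7 dBu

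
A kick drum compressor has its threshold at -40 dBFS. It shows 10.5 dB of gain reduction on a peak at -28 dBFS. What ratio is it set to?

8:1

Input overshoot = -28 − (-40) = 12 dB.
Output overshoot = 12 − 10.5 = 1.5 dB.
Ratio = input overshoot / output overshoot = 12 / 1.5 = 8.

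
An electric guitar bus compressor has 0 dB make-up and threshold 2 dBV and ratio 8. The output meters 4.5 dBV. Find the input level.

Post-compression overshoot = 4.5 − 2 = 2.5 dB.
Before 8:1 compression the overshoot was 2.5 × 8 = 20 dB, so input = 2 + 20 = 22 dBV.

22 dBV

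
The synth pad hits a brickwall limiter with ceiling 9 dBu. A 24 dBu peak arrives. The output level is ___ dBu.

At ∞:1, everything above 9 dBu is held at the ceiling.

9 dBu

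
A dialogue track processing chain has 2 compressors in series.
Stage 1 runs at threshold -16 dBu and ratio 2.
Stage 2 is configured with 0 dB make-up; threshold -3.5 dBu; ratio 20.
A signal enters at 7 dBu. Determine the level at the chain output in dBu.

Stage 1: overshoot 23 dB → 23/2 = 11.5 dB → -4.5 dBu.
Stage 2: -4.5 dBu is at or below the -3.5 dBu threshold — no compression; output -4.5 dBu.

-4.5 dBu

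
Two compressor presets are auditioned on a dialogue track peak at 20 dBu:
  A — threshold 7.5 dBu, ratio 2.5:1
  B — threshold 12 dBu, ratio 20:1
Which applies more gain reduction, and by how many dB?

A: overshoot 12.5 dB → output overshoot 5 dB → GR 7.5 dB.
B: overshoot 8 dB → output overshoot 0.4 dB → GR 7.6 dB.
B applies 0.1 dB more gain reduction.

B, by 0.1 dB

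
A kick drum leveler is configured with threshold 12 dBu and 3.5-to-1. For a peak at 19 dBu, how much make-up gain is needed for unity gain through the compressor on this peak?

Without make-up, output = threshold + overshoot/3.5 = 12 + 2 = 14 dBu.
Gap to target: 5 dB.

5 dB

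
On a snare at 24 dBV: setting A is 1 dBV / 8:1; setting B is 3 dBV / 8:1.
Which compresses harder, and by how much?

A, by 1.75 dB

A: GR = 23 − 23/8 = 20.125 dB.
B: GR = 21 − 21/8 = 18.375 dB.
Difference: 1.75 dB in favour of A.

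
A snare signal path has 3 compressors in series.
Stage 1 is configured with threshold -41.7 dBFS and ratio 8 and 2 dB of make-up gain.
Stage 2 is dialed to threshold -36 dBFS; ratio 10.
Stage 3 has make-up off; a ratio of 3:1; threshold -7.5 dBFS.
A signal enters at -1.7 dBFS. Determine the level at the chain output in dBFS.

-35.87 dBFS

Stage 1: 40 dB above -41.7 dBFS, reduced 8:1 to 5 dB above → -36.7 dBFS; +2 dB make-up → -34.7 dBFS.
Stage 2: overshoot 1.3 dB → 1.3/10 = 0.13 dB → -35.87 dBFS.
Stage 3: -35.87 dBFS ≤ -7.5 dBFS, so stage 3 doesn't engage; output -35.87 dBFS.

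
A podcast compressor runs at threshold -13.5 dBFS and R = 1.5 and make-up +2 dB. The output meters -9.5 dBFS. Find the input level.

Stripping the +2 dB make-up gives -11.5 dBFS at the gain stage.
That's 2 dB above the -13.5 dBFS threshold.
Input overshoot = R × output overshoot = 3 dB → input = -13.5 + 3 = -10.5 dBFS.

-10.5 dBFS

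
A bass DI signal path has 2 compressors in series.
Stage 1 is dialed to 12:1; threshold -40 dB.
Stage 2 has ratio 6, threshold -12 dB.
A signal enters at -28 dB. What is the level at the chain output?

-39 dB

Stage 1: 12 dB above -40 dB, reduced 12:1 to 1 dB above → -39 dB.
Stage 2: -39 dB ≤ -12 dB, so stage 2 doesn't engage; output -39 dB.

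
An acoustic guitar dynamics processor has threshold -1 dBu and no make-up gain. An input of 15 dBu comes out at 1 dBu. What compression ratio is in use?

8:1

Input overshoot = 15 − (-1) = 16 dB; output overshoot = 1 − (-1) = 2 dB.
Ratio = 16 / 2 = 8.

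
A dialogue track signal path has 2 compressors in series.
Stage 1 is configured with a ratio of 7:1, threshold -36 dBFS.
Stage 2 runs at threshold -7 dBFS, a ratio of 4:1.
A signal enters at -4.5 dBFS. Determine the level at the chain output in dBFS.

-31.5 dBFS

Stage 1: 31.5 dB above -36 dBFS, reduced 7:1 to 4.5 dB above → -31.5 dBFS.
Stage 2: -31.5 dBFS is at or below the -7 dBFS threshold — no compression; output -31.5 dBFS.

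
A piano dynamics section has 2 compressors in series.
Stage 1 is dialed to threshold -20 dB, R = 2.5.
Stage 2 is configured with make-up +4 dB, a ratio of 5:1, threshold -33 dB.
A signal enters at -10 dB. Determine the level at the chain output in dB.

-25.6 dB

Stage 1: overshoot 10 dB → 10/2.5 = 4 dB → -16 dB.
Stage 2: -16 dB is 17 dB over -33 dB; at 5:1 that becomes 3.4 dB over, giving -29.6 dB; +4 dB make-up → -25.6 dB.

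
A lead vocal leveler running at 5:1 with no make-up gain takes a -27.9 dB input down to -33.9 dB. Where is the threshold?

Let T be the threshold. Output overshoot = (input overshoot)/R, so -33.9 − T = (-27.9 − T)/5.
5·(-33.9 − T) = -27.9 − T → 4·T = -169.5 − (-27.9) = -141.6.
T = -141.6/4 = -35.4 dB.

-35.4 dB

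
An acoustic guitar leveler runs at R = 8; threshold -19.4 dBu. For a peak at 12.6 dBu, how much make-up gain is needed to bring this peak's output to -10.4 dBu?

The peak compresses to -19.4 + 32/8 = -15.4 dBu.
To reach -10.4 dBu requires -10.4 − (-15.4) = 5 dB of make-up.

5 dB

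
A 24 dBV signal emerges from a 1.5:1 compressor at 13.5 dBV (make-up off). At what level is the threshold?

Input is 31.5 dB above T (since output overshoot × R = input overshoot: (13.5 − T)·1.5 = 24 − T gives T = -7.5 dBV).
Check: -7.5 + (24 − (-7.5))/1.5 = -7.5 + 21 = 13.5 dBV. ✓

-7.5 dBV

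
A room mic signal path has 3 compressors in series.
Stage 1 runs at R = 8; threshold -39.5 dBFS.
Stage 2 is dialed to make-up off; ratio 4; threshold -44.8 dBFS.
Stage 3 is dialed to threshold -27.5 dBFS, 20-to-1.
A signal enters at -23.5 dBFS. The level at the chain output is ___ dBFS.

-42.975 dBFS

Stage 1: overshoot 16 dB → 16/8 = 2 dB → -37.5 dBFS.
Stage 2: overshoot 7.3 dB → 7.3/4 = 1.825 dB → -42.975 dBFS.
Stage 3: -42.975 dBFS is at or below the -27.5 dBFS threshold — no compression; output -42.975 dBFS.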